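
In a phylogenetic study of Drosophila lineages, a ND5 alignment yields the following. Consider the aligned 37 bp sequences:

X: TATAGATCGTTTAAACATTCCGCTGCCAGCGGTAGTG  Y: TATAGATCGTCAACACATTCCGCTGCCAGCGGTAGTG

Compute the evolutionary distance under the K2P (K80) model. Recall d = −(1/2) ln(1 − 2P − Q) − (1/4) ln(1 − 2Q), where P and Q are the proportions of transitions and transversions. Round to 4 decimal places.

Of 37 sites, 1 differences are transitions and 2 are transversions, so P = 1/37 ≈ 0.027027 and Q = 2/37 ≈ 0.054054.
Under the Kimura two-parameter model, d = −½ ln(1 − 2P − Q) − ¼ ln(1 − 2Q).
1 − 2P − Q = 0.891892, giving −½ ln(0.891892) = 0.057205.
1 − 2Q = 0.891892, giving −¼ ln(0.891892) = 0.028603.
d = 0.057205 + 0.028603 = 0.085808.

0.0858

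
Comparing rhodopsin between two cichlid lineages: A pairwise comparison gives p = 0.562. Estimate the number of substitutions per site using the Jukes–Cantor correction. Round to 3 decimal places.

d = −(3/4) ln(1 − 4p/3) = −0.75 ln(1 − 0.749333) = −0.75 ln(0.250667)
  = −0.75 × (-1.383630) = 1.037723 substitutions/site.

1.038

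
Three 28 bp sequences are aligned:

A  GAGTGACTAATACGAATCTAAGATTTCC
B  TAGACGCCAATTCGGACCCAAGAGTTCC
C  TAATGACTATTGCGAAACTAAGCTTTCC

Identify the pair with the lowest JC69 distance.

A–B: 10/28 differ, p = 0.357, d = 0.485.
A–C: 6/28 differ, p = 0.214, d = 0.252.
B–C: 12/28 differ, p = 0.429, d = 0.635.
The smallest distance is between A and C.

A and C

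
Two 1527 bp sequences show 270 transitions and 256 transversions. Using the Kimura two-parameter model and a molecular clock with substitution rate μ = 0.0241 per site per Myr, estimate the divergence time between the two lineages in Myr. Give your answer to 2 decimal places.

9.76

P = 270/1527 ≈ 0.176817 and Q = 256/1527 ≈ 0.167649.
Under the Kimura two-parameter model, d = −½ ln(1 − 2P − Q) − ¼ ln(1 − 2Q).
1 − 2P − Q = 0.478717, giving −½ ln(0.478717) = 0.368323.
1 − 2Q = 0.664702, giving −¼ ln(0.664702) = 0.102104.
d = 0.368323 + 0.102104 = 0.470427.
Under a molecular clock d = 2μt, so t = d/(2μ) = 0.470427 / (2 × 0.0241) = 9.76 Myr.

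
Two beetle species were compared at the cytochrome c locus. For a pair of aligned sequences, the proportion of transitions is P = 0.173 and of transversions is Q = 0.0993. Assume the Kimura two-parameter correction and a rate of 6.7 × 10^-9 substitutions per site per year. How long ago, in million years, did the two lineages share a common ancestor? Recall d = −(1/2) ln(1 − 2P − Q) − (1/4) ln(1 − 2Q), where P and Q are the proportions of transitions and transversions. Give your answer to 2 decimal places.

26.12

Under the Kimura two-parameter model, d = −½ ln(1 − 2P − Q) − ¼ ln(1 − 2Q).
1 − 2P − Q = 0.5547, giving −½ ln(0.5547) = 0.294664.
1 − 2Q = 0.8014, giving −¼ ln(0.8014) = 0.055349.
d = 0.294664 + 0.055349 = 0.350013.
Under a molecular clock d = 2μt, so t = d/(2μ) = 0.350013 / (2 × 6.7 × 10^-9) = 26.12 million years.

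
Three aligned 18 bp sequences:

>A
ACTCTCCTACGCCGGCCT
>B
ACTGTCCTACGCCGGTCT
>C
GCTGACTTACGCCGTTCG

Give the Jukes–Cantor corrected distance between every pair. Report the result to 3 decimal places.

d(A,B) = 0.120, d(A,C) = 0.548, d(B,C) = 0.347

A–B: 2/18 sites differ → p ≈ 0.111111, d = −0.75 ln(1 − 0.148148) = 0.120257 ≈ 0.120.
A–C: 7/18 sites differ → p ≈ 0.388889, d = −0.75 ln(1 − 0.518519) = 0.548166 ≈ 0.548.
B–C: 5/18 sites differ → p ≈ 0.277778, d = −0.75 ln(1 − 0.370371) = 0.346968 ≈ 0.347.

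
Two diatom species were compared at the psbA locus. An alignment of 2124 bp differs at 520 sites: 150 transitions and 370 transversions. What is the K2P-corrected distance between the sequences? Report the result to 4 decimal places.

P = 150/2124 ≈ 0.070621 and Q = 370/2124 ≈ 0.1742.
Under the Kimura two-parameter model, d = −½ ln(1 − 2P − Q) − ¼ ln(1 − 2Q).
1 − 2P − Q = 0.684558, giving −½ ln(0.684558) = 0.189491.
1 − 2Q = 0.6516, giving −¼ ln(0.6516) = 0.107081.
d = 0.189491 + 0.107081 = 0.296572.

0.2966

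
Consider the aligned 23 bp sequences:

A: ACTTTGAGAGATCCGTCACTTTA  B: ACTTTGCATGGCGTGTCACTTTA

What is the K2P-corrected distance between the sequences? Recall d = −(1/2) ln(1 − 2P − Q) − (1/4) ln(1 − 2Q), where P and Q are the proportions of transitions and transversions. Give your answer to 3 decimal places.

0.401

Of 23 sites, 4 differences are transitions and 3 are transversions, so P = 4/23 ≈ 0.173913 and Q = 3/23 ≈ 0.130435.
Under the Kimura two-parameter model, d = −½ ln(1 − 2P − Q) − ¼ ln(1 − 2Q).
1 − 2P − Q = 0.521739, giving −½ ln(0.521739) = 0.325294.
1 − 2Q = 0.73913, giving −¼ ln(0.73913) = 0.075570.
d = 0.325294 + 0.075570 = 0.400864.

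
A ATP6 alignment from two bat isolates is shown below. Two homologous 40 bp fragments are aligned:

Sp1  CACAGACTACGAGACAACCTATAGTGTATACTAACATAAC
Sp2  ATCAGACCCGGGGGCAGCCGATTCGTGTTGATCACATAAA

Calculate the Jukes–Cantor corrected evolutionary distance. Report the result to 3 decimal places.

0.752

The sequences differ at 19 of 40 sites, so p = 19/40 = 0.475.
d = −(3/4) ln(1 − 4p/3) = −0.75 ln(1 − 0.633333) = −0.75 ln(0.366667)
  = −0.75 × (-1.003301) = 0.752476 substitutions/site.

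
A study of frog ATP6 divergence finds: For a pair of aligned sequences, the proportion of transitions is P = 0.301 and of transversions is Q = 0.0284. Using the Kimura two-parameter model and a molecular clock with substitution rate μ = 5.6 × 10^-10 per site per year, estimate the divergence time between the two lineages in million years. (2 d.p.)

457.40

Under the Kimura two-parameter model, d = −½ ln(1 − 2P − Q) − ¼ ln(1 − 2Q).
1 − 2P − Q = 0.3696, giving −½ ln(0.3696) = 0.497667.
1 − 2Q = 0.9432, giving −¼ ln(0.9432) = 0.014619.
d = 0.497667 + 0.014619 = 0.512286.
Under a molecular clock d = 2μt, so t = d/(2μ) = 0.512286 / (2 × 5.6 × 10^-10) = 457.40 million years.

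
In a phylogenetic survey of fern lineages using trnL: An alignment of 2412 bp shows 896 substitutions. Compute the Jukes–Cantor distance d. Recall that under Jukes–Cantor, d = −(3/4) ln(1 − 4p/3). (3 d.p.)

0.513

p = 896/2412 ≈ 0.371476.
d = −(3/4) ln(1 − 4p/3) = −0.75 ln(1 − 0.495301) = −0.75 ln(0.504699)
  = −0.75 × (-0.683793) = 0.512845 substitutions/site.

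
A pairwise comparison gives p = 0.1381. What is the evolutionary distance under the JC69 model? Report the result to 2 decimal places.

d = −(3/4) ln(1 − 4p/3) = −0.75 ln(1 − 0.184133) = −0.75 ln(0.815867)
  = −0.75 × (-0.203504) = 0.152628 substitutions/site.

0.15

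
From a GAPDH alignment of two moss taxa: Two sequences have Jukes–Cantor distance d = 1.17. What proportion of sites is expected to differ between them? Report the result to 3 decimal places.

0.592

p = (3/4)(1 − e^(−4d/3)) = 0.75 × (1 − e^(-1.56)) = 0.75 × (1 − 0.210136) = 0.592398.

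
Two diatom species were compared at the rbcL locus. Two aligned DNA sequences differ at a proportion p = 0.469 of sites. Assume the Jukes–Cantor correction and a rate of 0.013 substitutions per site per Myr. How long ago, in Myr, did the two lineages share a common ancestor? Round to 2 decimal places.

28.32

d = −(3/4) ln(1 − 4p/3) = −0.75 ln(1 − 0.625333) = −0.75 ln(0.374667)
  = −0.75 × (-0.981718) = 0.736289 substitutions/site.
Under a molecular clock d = 2μt, so t = d/(2μ) = 0.736289 / (2 × 0.013) = 28.32 Myr.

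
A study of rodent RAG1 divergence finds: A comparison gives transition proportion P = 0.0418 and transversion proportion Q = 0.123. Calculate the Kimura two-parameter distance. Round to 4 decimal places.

0.1863

Under the Kimura two-parameter model, d = −½ ln(1 − 2P − Q) − ¼ ln(1 − 2Q).
1 − 2P − Q = 0.7934, giving −½ ln(0.7934) = 0.115714.
1 − 2Q = 0.754, giving −¼ ln(0.754) = 0.070591.
d = 0.115714 + 0.070591 = 0.186305.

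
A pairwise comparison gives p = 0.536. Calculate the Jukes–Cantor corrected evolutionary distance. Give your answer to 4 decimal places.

d = −(3/4) ln(1 − 4p/3) = −0.75 ln(1 − 0.714667) = −0.75 ln(0.285333)
  = −0.75 × (-1.254098) = 0.940574 substitutions/site.

0.9406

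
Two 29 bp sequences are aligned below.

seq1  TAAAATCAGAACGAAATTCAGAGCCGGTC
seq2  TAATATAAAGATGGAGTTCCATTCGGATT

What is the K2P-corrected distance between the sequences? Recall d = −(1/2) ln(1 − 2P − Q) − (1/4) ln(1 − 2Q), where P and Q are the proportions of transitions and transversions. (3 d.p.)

Of 29 sites, 8 differences are transitions and 6 are transversions, so P = 8/29 ≈ 0.275862 and Q = 6/29 ≈ 0.206897.
Under the Kimura two-parameter model, d = −½ ln(1 − 2P − Q) − ¼ ln(1 − 2Q).
1 − 2P − Q = 0.241379, giving −½ ln(0.241379) = 0.710693.
1 − 2Q = 0.586206, giving −¼ ln(0.586206) = 0.133521.
d = 0.710693 + 0.133521 = 0.844214.

0.844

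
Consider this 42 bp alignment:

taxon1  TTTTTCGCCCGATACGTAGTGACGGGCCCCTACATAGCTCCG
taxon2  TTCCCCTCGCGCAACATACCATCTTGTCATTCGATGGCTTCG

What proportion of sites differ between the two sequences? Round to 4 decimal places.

The sequences differ at 21 of 42 positions.
p = 21/42 = 0.5000.

0.5000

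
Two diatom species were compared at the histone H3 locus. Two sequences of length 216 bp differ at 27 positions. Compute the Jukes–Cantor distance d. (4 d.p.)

p = 27/216 = 0.125.
d = −(3/4) ln(1 − 4p/3) = −0.75 ln(1 − 0.166667) = −0.75 ln(0.833333)
  = −0.75 × (-0.182322) = 0.136742 substitutions/site.

0.1367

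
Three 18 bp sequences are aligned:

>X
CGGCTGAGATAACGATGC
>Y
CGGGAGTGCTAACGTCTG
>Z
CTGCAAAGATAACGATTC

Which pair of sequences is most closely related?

X and Z

X–Y: 8/18 differ, p = 0.444, d = 0.673.
X–Z: 4/18 differ, p = 0.222, d = 0.264.
Y–Z: 8/18 differ, p = 0.444, d = 0.673.
The smallest distance is between X and Z.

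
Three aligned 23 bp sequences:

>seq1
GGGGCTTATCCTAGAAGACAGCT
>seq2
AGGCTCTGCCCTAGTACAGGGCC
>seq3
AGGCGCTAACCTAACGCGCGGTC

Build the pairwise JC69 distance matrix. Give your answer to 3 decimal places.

d(seq1,seq2) = 0.761, d(seq1,seq3) = 1.051, d(seq2,seq3) = 0.553

seq1–seq2: 11/23 sites differ → p ≈ 0.478261, d = −0.75 ln(1 − 0.637681) = 0.761423 ≈ 0.761.
seq1–seq3: 13/23 sites differ → p ≈ 0.565217, d = −0.75 ln(1 − 0.753623) = 1.050669 ≈ 1.051.
seq2–seq3: 9/23 sites differ → p ≈ 0.391304, d = −0.75 ln(1 − 0.521739) = 0.553199 ≈ 0.553.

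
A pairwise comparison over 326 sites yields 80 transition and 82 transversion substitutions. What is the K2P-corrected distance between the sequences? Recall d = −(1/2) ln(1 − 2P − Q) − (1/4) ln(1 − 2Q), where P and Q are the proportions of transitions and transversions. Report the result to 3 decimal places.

0.853

P = 80/326 ≈ 0.245399 and Q = 82/326 ≈ 0.251534.
Under the Kimura two-parameter model, d = −½ ln(1 − 2P − Q) − ¼ ln(1 − 2Q).
1 − 2P − Q = 0.257668, giving −½ ln(0.257668) = 0.678042.
1 − 2Q = 0.496932, giving −¼ ln(0.496932) = 0.174826.
d = 0.678042 + 0.174826 = 0.852868.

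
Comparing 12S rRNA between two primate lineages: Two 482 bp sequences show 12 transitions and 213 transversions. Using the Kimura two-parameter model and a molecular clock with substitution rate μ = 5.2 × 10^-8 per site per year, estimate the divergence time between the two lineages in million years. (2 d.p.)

8.43

P = 12/482 ≈ 0.024896 and Q = 213/482 ≈ 0.441909.
Under the Kimura two-parameter model, d = −½ ln(1 − 2P − Q) − ¼ ln(1 − 2Q).
1 − 2P − Q = 0.508299, giving −½ ln(0.508299) = 0.338343.
1 − 2Q = 0.116182, giving −¼ ln(0.116182) = 0.538149.
d = 0.338343 + 0.538149 = 0.876492.
Under a molecular clock d = 2μt, so t = d/(2μ) = 0.876492 / (2 × 5.2 × 10^-8) = 8.43 million years.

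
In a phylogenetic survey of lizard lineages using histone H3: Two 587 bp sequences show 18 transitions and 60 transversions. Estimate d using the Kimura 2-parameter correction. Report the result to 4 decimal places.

P = 18/587 ≈ 0.030664 and Q = 60/587 ≈ 0.102215.
Under the Kimura two-parameter model, d = −½ ln(1 − 2P − Q) − ¼ ln(1 − 2Q).
1 − 2P − Q = 0.836457, giving −½ ln(0.836457) = 0.089290.
1 − 2Q = 0.79557, giving −¼ ln(0.79557) = 0.057174.
d = 0.089290 + 0.057174 = 0.146464.

0.1465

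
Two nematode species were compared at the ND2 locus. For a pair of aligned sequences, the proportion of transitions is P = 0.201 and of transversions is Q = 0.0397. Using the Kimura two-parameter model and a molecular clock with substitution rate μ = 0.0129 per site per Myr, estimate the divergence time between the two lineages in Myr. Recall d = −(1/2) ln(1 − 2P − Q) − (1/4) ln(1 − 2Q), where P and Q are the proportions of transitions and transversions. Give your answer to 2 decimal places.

Under the Kimura two-parameter model, d = −½ ln(1 − 2P − Q) − ¼ ln(1 − 2Q).
1 − 2P − Q = 0.5583, giving −½ ln(0.5583) = 0.291429.
1 − 2Q = 0.9206, giving −¼ ln(0.9206) = 0.020682.
d = 0.291429 + 0.020682 = 0.312111.
Under a molecular clock d = 2μt, so t = d/(2μ) = 0.312111 / (2 × 0.0129) = 12.10 Myr.

12.10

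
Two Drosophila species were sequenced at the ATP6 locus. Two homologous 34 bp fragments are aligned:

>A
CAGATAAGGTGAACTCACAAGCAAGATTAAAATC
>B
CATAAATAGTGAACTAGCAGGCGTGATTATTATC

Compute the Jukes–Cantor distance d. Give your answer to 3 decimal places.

The sequences differ at 11 of 34 sites, so p = 11/34 ≈ 0.323529.
d = −(3/4) ln(1 − 4p/3) = −0.75 ln(1 − 0.431372) = −0.75 ln(0.568628)
  = −0.75 × (-0.564529) = 0.423397 substitutions/site.

0.423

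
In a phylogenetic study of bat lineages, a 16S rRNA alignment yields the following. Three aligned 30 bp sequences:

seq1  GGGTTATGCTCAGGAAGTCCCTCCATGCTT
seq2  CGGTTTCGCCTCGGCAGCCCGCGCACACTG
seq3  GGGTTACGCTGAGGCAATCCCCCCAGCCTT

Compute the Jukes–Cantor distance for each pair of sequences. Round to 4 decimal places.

d(seq1,seq2) = 0.7301, d(seq1,seq3) = 0.2795, d(seq2,seq3) = 0.5716

seq1–seq2: 14/30 sites differ → p ≈ 0.466667, d = −0.75 ln(1 − 0.622223) = 0.730088 ≈ 0.7301.
seq1–seq3: 7/30 sites differ → p ≈ 0.233333, d = −0.75 ln(1 − 0.311111) = 0.279506 ≈ 0.2795.
seq2–seq3: 12/30 sites differ → p = 0.4, d = −0.75 ln(1 − 0.533333) = 0.571605 ≈ 0.5716.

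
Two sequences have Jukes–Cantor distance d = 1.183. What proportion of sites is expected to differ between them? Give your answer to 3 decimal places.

0.595

p = (3/4)(1 − e^(−4d/3)) = 0.75 × (1 − e^(-1.577333)) = 0.75 × (1 − 0.206525) = 0.595106.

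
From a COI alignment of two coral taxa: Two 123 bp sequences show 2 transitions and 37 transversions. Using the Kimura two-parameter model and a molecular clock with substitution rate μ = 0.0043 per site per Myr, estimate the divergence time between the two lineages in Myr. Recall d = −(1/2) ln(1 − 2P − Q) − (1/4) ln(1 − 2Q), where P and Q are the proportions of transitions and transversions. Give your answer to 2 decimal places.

50.33

P = 2/123 ≈ 0.01626 and Q = 37/123 ≈ 0.300813.
Under the Kimura two-parameter model, d = −½ ln(1 − 2P − Q) − ¼ ln(1 − 2Q).
1 − 2P − Q = 0.666667, giving −½ ln(0.666667) = 0.202732.
1 − 2Q = 0.398374, giving −¼ ln(0.398374) = 0.230091.
d = 0.202732 + 0.230091 = 0.432823.
Under a molecular clock d = 2μt, so t = d/(2μ) = 0.432823 / (2 × 0.0043) = 50.33 Myr.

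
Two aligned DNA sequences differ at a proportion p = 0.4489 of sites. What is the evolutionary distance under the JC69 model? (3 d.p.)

0.684

d = −(3/4) ln(1 − 4p/3) = −0.75 ln(1 − 0.598533) = −0.75 ln(0.401467)
  = −0.75 × (-0.912630) = 0.684473 substitutions/site.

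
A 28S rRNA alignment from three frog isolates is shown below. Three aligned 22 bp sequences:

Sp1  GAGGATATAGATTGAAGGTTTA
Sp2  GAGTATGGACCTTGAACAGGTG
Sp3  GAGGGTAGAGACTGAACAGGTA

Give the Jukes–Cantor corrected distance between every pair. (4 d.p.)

d(Sp1,Sp2) = 0.6987, d(Sp1,Sp3) = 0.4141, d(Sp2,Sp3) = 0.4141

Sp1–Sp2: 10/22 sites differ → p ≈ 0.454545, d = −0.75 ln(1 − 0.60606) = 0.698667 ≈ 0.6987.
Sp1–Sp3: 7/22 sites differ → p ≈ 0.318182, d = −0.75 ln(1 − 0.424243) = 0.414052 ≈ 0.4141.
Sp2–Sp3: 7/22 sites differ → p ≈ 0.318182, d = −0.75 ln(1 − 0.424243) = 0.414052 ≈ 0.4141.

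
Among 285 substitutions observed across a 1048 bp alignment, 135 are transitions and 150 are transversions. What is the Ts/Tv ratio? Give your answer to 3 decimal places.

0.900

R = 135/150 = 0.900.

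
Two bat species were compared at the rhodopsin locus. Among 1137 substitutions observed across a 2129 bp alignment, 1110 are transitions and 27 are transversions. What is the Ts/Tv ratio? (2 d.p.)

41.11

R = 1110/27 = 41.111111… ≈ 41.11 (to 2 d.p.).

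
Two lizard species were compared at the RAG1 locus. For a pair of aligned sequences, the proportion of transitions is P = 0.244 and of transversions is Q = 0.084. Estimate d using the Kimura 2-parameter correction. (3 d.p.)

Under the Kimura two-parameter model, d = −½ ln(1 − 2P − Q) − ¼ ln(1 − 2Q).
1 − 2P − Q = 0.428, giving −½ ln(0.428) = 0.424316.
1 − 2Q = 0.832, giving −¼ ln(0.832) = 0.045981.
d = 0.424316 + 0.045981 = 0.470297.

0.470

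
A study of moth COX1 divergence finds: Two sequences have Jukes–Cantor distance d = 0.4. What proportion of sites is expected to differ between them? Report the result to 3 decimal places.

p = (3/4)(1 − e^(−4d/3)) = 0.75 × (1 − e^(-0.533333)) = 0.75 × (1 − 0.586646) = 0.310016.

0.310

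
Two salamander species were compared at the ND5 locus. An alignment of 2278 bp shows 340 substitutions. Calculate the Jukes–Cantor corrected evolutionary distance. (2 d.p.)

p = 340/2278 ≈ 0.149254.
d = −(3/4) ln(1 − 4p/3) = −0.75 ln(1 − 0.199005) = −0.75 ln(0.800995)
  = −0.75 × (-0.221901) = 0.166426 substitutions/site.

0.17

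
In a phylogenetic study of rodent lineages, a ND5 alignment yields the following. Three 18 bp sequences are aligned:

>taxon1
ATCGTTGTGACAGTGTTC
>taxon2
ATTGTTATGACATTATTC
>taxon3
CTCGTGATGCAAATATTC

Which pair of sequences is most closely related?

taxon1 and taxon2

taxon1–taxon2: 4/18 differ, p = 0.222, d = 0.264.
taxon1–taxon3: 7/18 differ, p = 0.389, d = 0.548.
taxon2–taxon3: 6/18 differ, p = 0.333, d = 0.441.
The smallest distance is between taxon1 and taxon2.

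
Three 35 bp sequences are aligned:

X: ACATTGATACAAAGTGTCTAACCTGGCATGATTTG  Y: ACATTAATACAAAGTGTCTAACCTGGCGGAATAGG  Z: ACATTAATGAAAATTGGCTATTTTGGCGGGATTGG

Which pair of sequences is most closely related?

X and Y

X–Y: 6/35 differ, p = 0.171, d = 0.195.
X–Z: 11/35 differ, p = 0.314, d = 0.407.
Y–Z: 9/35 differ, p = 0.257, d = 0.315.
The smallest distance is between X and Y.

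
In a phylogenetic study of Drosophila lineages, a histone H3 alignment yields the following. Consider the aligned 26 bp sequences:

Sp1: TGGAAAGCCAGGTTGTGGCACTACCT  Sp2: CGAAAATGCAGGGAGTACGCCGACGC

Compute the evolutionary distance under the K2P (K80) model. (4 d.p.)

Of 26 sites, 4 differences are transitions and 9 are transversions, so P = 4/26 ≈ 0.153846 and Q = 9/26 ≈ 0.346154.
Under the Kimura two-parameter model, d = −½ ln(1 − 2P − Q) − ¼ ln(1 − 2Q).
1 − 2P − Q = 0.346154, giving −½ ln(0.346154) = 0.530436.
1 − 2Q = 0.307692, giving −¼ ln(0.307692) = 0.294664.
d = 0.530436 + 0.294664 = 0.825100.

0.8251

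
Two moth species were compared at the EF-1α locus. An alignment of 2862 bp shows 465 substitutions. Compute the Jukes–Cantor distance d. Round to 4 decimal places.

p = 465/2862 ≈ 0.162474.
d = −(3/4) ln(1 − 4p/3) = −0.75 ln(1 − 0.216632) = −0.75 ln(0.783368)
  = −0.75 × (-0.244153) = 0.183115 substitutions/site.

0.1831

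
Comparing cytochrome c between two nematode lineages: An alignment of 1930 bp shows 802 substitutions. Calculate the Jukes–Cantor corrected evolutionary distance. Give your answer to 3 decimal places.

p = 802/1930 ≈ 0.415544.
d = −(3/4) ln(1 − 4p/3) = −0.75 ln(1 − 0.554059) = −0.75 ln(0.445941)
  = −0.75 × (-0.807569) = 0.605677 substitutions/site.

0.606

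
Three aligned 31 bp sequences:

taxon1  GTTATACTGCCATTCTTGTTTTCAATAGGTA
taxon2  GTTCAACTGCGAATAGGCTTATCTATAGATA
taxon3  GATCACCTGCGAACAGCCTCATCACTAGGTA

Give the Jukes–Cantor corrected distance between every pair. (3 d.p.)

taxon1–taxon2: 11/31 sites differ → p ≈ 0.354839, d = −0.75 ln(1 − 0.473119) = 0.480585 ≈ 0.481.
taxon1–taxon3: 14/31 sites differ → p ≈ 0.451613, d = −0.75 ln(1 − 0.602151) = 0.691262 ≈ 0.691.
taxon2–taxon3: 8/31 sites differ → p ≈ 0.258065, d = −0.75 ln(1 − 0.344087) = 0.316295 ≈ 0.316.

d(taxon1,taxon2) = 0.481, d(taxon1,taxon3) = 0.691, d(taxon2,taxon3) = 0.316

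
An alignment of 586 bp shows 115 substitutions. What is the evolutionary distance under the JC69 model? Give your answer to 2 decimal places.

p = 115/586 ≈ 0.196246.
d = −(3/4) ln(1 − 4p/3) = −0.75 ln(1 − 0.261661) = −0.75 ln(0.738339)
  = −0.75 × (-0.303352) = 0.227514 substitutions/site.

0.23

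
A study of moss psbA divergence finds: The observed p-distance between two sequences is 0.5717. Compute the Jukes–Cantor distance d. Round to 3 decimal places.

1.077

d = −(3/4) ln(1 − 4p/3) = −0.75 ln(1 − 0.762267) = −0.75 ln(0.237733)
  = −0.75 × (-1.436607) = 1.077455 substitutions/site.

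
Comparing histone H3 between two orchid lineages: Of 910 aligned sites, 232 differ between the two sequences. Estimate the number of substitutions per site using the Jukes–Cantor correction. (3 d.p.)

p = 232/910 ≈ 0.254945.
d = −(3/4) ln(1 − 4p/3) = −0.75 ln(1 − 0.339927) = −0.75 ln(0.660073)
  = −0.75 × (-0.415405) = 0.311554 substitutions/site.

0.312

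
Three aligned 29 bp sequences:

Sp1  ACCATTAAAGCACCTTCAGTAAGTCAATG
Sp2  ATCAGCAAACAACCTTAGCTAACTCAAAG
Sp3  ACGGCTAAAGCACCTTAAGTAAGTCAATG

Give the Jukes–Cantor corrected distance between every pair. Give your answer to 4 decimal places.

Sp1–Sp2: 10/29 sites differ → p ≈ 0.344828, d = −0.75 ln(1 − 0.459771) = 0.461822 ≈ 0.4618.
Sp1–Sp3: 4/29 sites differ → p ≈ 0.137931, d = −0.75 ln(1 − 0.183908) = 0.152421 ≈ 0.1524.
Sp2–Sp3: 11/29 sites differ → p ≈ 0.37931, d = −0.75 ln(1 − 0.505747) = 0.528531 ≈ 0.5285.

d(Sp1,Sp2) = 0.4618, d(Sp1,Sp3) = 0.1524, d(Sp2,Sp3) = 0.5285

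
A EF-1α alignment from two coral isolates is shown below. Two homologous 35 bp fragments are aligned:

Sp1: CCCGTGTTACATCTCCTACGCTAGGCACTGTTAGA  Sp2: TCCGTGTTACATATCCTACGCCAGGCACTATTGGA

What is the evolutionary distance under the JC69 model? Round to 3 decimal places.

0.158

The sequences differ at 5 of 35 sites (1, 13, 22, 30, 33), so p = 5/35 ≈ 0.142857.
d = −(3/4) ln(1 − 4p/3) = −0.75 ln(1 − 0.190476) = −0.75 ln(0.809524)
  = −0.75 × (-0.211309) = 0.158482 substitutions/site.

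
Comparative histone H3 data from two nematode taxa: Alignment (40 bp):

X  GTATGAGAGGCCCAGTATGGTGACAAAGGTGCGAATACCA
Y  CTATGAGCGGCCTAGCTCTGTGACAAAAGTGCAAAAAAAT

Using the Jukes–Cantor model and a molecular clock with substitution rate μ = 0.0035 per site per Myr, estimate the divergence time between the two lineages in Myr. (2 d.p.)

The sequences differ at 13 of 40 sites, so p = 13/40 = 0.325.
d = −(3/4) ln(1 − 4p/3) = −0.75 ln(1 − 0.433333) = −0.75 ln(0.566667)
  = −0.75 × (-0.567983) = 0.425987 substitutions/site.
Under a molecular clock d = 2μt, so t = d/(2μ) = 0.425987 / (2 × 0.0035) = 60.86 Myr.

60.86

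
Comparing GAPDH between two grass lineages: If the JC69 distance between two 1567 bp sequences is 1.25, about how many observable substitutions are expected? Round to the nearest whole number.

953

Invert JC69: p = (3/4)(1 − e^(−4d/3)) = 0.75 × (1 − e^(-1.666667)) = 0.75 × (1 − 0.188876) = 0.608343.
Expected differing sites = pL ≈ 0.608343 × 1567 = 953.273481 ≈ 953.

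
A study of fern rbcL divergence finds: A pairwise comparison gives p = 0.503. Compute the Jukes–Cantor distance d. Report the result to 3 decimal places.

0.833

d = −(3/4) ln(1 − 4p/3) = −0.75 ln(1 − 0.670667) = −0.75 ln(0.329333)
  = −0.75 × (-1.110686) = 0.833015 substitutions/site.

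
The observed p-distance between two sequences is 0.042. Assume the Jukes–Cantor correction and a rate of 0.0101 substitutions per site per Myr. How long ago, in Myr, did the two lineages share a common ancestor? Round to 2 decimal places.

2.14

d = −(3/4) ln(1 − 4p/3) = −0.75 ln(1 − 0.056) = −0.75 ln(0.944)
  = −0.75 × (-0.057629) = 0.043222 substitutions/site.
Under a molecular clock d = 2μt, so t = d/(2μ) = 0.043222 / (2 × 0.0101) = 2.14 Myr.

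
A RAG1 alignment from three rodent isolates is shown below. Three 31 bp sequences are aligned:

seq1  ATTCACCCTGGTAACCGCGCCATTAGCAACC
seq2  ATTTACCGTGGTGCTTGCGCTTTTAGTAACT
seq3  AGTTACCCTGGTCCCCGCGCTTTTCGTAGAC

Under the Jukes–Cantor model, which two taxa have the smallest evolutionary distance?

seq1–seq2: 10/31 differ, p = 0.323, d = 0.422.
seq1–seq3: 10/31 differ, p = 0.323, d = 0.422.
seq2–seq3: 9/31 differ, p = 0.290, d = 0.367.
The smallest distance is between seq2 and seq3.

seq2 and seq3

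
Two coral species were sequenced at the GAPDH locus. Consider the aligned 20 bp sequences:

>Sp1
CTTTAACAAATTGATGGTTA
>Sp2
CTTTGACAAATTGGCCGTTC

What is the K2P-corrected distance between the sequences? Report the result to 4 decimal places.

Of 20 sites, 3 differences are transitions and 2 are transversions, so P = 3/20 = 0.15 and Q = 2/20 = 0.1.
Under the Kimura two-parameter model, d = −½ ln(1 − 2P − Q) − ¼ ln(1 − 2Q).
1 − 2P − Q = 0.6, giving −½ ln(0.6) = 0.255413.
1 − 2Q = 0.8, giving −¼ ln(0.8) = 0.055786.
d = 0.255413 + 0.055786 = 0.311199.

0.3112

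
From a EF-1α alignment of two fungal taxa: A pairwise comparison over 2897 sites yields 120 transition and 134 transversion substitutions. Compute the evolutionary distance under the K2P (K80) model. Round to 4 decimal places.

0.0934

P = 120/2897 ≈ 0.041422 and Q = 134/2897 ≈ 0.046255.
Under the Kimura two-parameter model, d = −½ ln(1 − 2P − Q) − ¼ ln(1 − 2Q).
1 − 2P − Q = 0.870901, giving −½ ln(0.870901) = 0.069113.
1 − 2Q = 0.90749, giving −¼ ln(0.90749) = 0.024268.
d = 0.069113 + 0.024268 = 0.093381.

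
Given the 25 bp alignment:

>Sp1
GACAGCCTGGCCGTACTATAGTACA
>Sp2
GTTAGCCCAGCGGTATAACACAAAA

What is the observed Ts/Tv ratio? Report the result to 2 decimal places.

0.83

Transitions are A↔G and C↔T; transversions are all other mismatches.
Transitions: 5. Transversions: 6.
R = 5/6 = 0.833333… ≈ 0.83 (to 2 d.p.).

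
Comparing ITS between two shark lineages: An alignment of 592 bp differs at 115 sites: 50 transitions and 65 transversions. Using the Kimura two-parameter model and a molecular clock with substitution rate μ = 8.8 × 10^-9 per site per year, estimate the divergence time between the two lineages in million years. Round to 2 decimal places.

P = 50/592 ≈ 0.084459 and Q = 65/592 ≈ 0.109797.
Under the Kimura two-parameter model, d = −½ ln(1 − 2P − Q) − ¼ ln(1 − 2Q).
1 − 2P − Q = 0.721285, giving −½ ln(0.721285) = 0.163360.
1 − 2Q = 0.780406, giving −¼ ln(0.780406) = 0.061985.
d = 0.163360 + 0.061985 = 0.225345.
Under a molecular clock d = 2μt, so t = d/(2μ) = 0.225345 / (2 × 8.8 × 10^-9) = 12.80 million years.

12.80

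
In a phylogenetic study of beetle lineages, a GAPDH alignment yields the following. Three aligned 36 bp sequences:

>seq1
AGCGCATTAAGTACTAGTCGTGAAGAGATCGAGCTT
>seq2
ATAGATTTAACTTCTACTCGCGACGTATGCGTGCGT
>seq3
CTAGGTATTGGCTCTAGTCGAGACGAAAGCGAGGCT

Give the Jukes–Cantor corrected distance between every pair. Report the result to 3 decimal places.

d(seq1,seq2) = 0.608, d(seq1,seq3) = 0.673, d(seq2,seq3) = 0.548

seq1–seq2: 15/36 sites differ → p ≈ 0.416667, d = −0.75 ln(1 − 0.555556) = 0.608198 ≈ 0.608.
seq1–seq3: 16/36 sites differ → p ≈ 0.444444, d = −0.75 ln(1 − 0.592592) = 0.673455 ≈ 0.673.
seq2–seq3: 14/36 sites differ → p ≈ 0.388889, d = −0.75 ln(1 − 0.518519) = 0.548166 ≈ 0.548.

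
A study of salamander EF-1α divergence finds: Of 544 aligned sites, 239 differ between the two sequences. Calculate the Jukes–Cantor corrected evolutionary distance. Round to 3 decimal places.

p = 239/544 ≈ 0.439338.
d = −(3/4) ln(1 − 4p/3) = −0.75 ln(1 − 0.585784) = −0.75 ln(0.414216)
  = −0.75 × (-0.881368) = 0.661026 substitutions/site.

0.661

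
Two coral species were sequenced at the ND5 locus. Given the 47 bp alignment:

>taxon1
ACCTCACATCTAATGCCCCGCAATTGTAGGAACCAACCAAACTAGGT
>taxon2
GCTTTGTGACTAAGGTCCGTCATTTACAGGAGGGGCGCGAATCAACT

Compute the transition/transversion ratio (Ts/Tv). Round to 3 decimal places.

1.500

Transitions are A↔G and C↔T; transversions are all other mismatches.
Transitions: 15. Transversions: 10.
R = 15/10 = 1.500.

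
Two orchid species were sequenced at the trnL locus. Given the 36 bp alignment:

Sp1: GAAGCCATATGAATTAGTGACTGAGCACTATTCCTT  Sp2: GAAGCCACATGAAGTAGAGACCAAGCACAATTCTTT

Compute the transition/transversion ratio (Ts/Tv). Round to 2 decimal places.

1.33

Transitions are A↔G and C↔T; transversions are all other mismatches.
Transitions: 4. Transversions: 3.
R = 4/3 = 1.333333… ≈ 1.33 (to 2 d.p.).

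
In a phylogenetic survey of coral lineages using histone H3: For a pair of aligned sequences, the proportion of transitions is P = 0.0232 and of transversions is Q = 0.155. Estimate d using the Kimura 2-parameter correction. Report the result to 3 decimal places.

Under the Kimura two-parameter model, d = −½ ln(1 − 2P − Q) − ¼ ln(1 − 2Q).
1 − 2P − Q = 0.7986, giving −½ ln(0.7986) = 0.112448.
1 − 2Q = 0.69, giving −¼ ln(0.69) = 0.092766.
d = 0.112448 + 0.092766 = 0.205214.

0.205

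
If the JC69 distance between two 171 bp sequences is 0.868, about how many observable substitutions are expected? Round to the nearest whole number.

88

Invert JC69: p = (3/4)(1 − e^(−4d/3)) = 0.75 × (1 − e^(-1.157333)) = 0.75 × (1 − 0.314323) = 0.514258.
Expected differing sites = pL ≈ 0.514258 × 171 = 87.938118 ≈ 88.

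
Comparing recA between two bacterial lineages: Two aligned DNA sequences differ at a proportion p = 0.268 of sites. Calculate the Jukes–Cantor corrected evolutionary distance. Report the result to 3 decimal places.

d = −(3/4) ln(1 − 4p/3) = −0.75 ln(1 − 0.357333) = −0.75 ln(0.642667)
  = −0.75 × (-0.442129) = 0.331597 substitutions/site.

0.332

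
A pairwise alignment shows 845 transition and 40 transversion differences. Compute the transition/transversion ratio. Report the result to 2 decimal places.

R = 845/40 = 21.125 ≈ 21.13 (to 2 d.p.).

21.13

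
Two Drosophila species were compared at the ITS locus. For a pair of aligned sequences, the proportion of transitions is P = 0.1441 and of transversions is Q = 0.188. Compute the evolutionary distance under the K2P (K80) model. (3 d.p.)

0.441

Under the Kimura two-parameter model, d = −½ ln(1 − 2P − Q) − ¼ ln(1 − 2Q).
1 − 2P − Q = 0.5238, giving −½ ln(0.5238) = 0.323323.
1 − 2Q = 0.624, giving −¼ ln(0.624) = 0.117901.
d = 0.323323 + 0.117901 = 0.441224.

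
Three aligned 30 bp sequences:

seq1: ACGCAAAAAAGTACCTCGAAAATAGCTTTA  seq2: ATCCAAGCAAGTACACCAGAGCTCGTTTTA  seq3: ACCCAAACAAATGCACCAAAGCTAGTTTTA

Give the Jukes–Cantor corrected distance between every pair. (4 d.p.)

d(seq1,seq2) = 0.5716, d(seq1,seq3) = 0.4408, d(seq2,seq3) = 0.2326

seq1–seq2: 12/30 sites differ → p = 0.4, d = −0.75 ln(1 − 0.533333) = 0.571605 ≈ 0.5716.
seq1–seq3: 10/30 sites differ → p ≈ 0.333333, d = −0.75 ln(1 − 0.444444) = 0.440839 ≈ 0.4408.
seq2–seq3: 6/30 sites differ → p = 0.2, d = −0.75 ln(1 − 0.266667) = 0.232617 ≈ 0.2326.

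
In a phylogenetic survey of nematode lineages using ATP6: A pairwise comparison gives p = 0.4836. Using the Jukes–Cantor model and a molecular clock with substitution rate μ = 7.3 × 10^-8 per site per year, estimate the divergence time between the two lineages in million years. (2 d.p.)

5.32

d = −(3/4) ln(1 − 4p/3) = −0.75 ln(1 − 0.6448) = −0.75 ln(0.3552)
  = −0.75 × (-1.035074) = 0.776306 substitutions/site.
Under a molecular clock d = 2μt, so t = d/(2μ) = 0.776306 / (2 × 7.3 × 10^-8) = 5.32 million years.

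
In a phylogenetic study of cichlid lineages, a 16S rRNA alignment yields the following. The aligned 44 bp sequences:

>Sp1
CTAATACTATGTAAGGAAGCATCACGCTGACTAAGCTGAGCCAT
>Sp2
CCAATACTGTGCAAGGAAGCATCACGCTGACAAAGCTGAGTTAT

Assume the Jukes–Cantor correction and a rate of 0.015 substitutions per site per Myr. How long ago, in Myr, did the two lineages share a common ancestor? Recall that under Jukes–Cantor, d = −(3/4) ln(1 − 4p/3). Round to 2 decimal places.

5.02

The sequences differ at 6 of 44 sites (2, 9, 12, 32, 41, 42), so p = 6/44 ≈ 0.136364.
d = −(3/4) ln(1 − 4p/3) = −0.75 ln(1 − 0.181819) = −0.75 ln(0.818181)
  = −0.75 × (-0.200672) = 0.150504 substitutions/site.
Under a molecular clock d = 2μt, so t = d/(2μ) = 0.150504 / (2 × 0.015) = 5.02 Myr.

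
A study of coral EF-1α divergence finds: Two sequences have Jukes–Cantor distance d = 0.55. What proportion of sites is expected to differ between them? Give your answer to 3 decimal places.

0.390

p = (3/4)(1 − e^(−4d/3)) = 0.75 × (1 − e^(-0.733333)) = 0.75 × (1 − 0.480305) = 0.389771.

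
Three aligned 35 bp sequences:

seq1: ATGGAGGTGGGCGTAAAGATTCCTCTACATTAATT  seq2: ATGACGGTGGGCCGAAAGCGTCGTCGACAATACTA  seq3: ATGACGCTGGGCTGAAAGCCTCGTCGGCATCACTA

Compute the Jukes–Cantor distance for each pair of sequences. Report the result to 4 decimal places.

seq1–seq2: 11/35 sites differ → p ≈ 0.314286, d = −0.75 ln(1 − 0.419048) = 0.407315 ≈ 0.4073.
seq1–seq3: 13/35 sites differ → p ≈ 0.371429, d = −0.75 ln(1 − 0.495239) = 0.512753 ≈ 0.5128.
seq2–seq3: 6/35 sites differ → p ≈ 0.171429, d = −0.75 ln(1 − 0.228572) = 0.194634 ≈ 0.1946.

d(seq1,seq2) = 0.4073, d(seq1,seq3) = 0.5128, d(seq2,seq3) = 0.1946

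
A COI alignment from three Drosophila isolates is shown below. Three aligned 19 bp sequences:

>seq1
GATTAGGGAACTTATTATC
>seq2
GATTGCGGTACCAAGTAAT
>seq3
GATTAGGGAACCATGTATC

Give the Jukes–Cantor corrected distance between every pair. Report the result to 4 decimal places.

d(seq1,seq2) = 0.6181, d(seq1,seq3) = 0.2471, d(seq2,seq3) = 0.4099

seq1–seq2: 8/19 sites differ → p ≈ 0.421053, d = −0.75 ln(1 − 0.561404) = 0.618132 ≈ 0.6181.
seq1–seq3: 4/19 sites differ → p ≈ 0.210526, d = −0.75 ln(1 − 0.280701) = 0.247109 ≈ 0.2471.
seq2–seq3: 6/19 sites differ → p ≈ 0.315789, d = −0.75 ln(1 − 0.421052) = 0.409907 ≈ 0.4099.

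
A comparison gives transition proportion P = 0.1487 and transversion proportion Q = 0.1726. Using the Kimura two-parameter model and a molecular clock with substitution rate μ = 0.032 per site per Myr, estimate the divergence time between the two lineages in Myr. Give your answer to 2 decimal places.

Under the Kimura two-parameter model, d = −½ ln(1 − 2P − Q) − ¼ ln(1 − 2Q).
1 − 2P − Q = 0.53, giving −½ ln(0.53) = 0.317439.
1 − 2Q = 0.6548, giving −¼ ln(0.6548) = 0.105856.
d = 0.317439 + 0.105856 = 0.423295.
Under a molecular clock d = 2μt, so t = d/(2μ) = 0.423295 / (2 × 0.032) = 6.61 Myr.

6.61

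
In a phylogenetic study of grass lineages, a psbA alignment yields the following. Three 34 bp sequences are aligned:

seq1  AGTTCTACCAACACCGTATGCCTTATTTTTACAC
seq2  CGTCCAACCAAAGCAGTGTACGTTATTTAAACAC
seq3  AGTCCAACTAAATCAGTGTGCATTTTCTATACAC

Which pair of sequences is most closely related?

seq2 and seq3

seq1–seq2: 11/34 differ, p = 0.324, d = 0.423.
seq1–seq3: 11/34 differ, p = 0.324, d = 0.423.
seq2–seq3: 8/34 differ, p = 0.235, d = 0.282.
The smallest distance is between seq2 and seq3.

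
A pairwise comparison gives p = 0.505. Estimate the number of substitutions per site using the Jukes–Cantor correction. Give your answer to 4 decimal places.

d = −(3/4) ln(1 − 4p/3) = −0.75 ln(1 − 0.673333) = −0.75 ln(0.326667)
  = −0.75 × (-1.118814) = 0.839111 substitutions/site.

0.8391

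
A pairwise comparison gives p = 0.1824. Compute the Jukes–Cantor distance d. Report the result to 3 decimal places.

0.209

d = −(3/4) ln(1 − 4p/3) = −0.75 ln(1 − 0.2432) = −0.75 ln(0.7568)
  = −0.75 × (-0.278656) = 0.208992 substitutions/site.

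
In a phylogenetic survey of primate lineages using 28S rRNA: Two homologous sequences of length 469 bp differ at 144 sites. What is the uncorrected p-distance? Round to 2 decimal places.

p = 144/469 = 0.307036… ≈ 0.31 (to 2 d.p.).

0.31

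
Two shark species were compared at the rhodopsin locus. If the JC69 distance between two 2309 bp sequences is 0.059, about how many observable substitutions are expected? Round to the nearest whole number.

131

Invert JC69: p = (3/4)(1 − e^(−4d/3)) = 0.75 × (1 − e^(-0.078667)) = 0.75 × (1 − 0.924348) = 0.056739.
Expected differing sites = pL ≈ 0.056739 × 2309 = 131.010351 ≈ 131.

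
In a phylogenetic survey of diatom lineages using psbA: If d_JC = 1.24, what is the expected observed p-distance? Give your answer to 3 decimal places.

p = (3/4)(1 − e^(−4d/3)) = 0.75 × (1 − e^(-1.653333)) = 0.75 × (1 − 0.191411) = 0.606442.

0.606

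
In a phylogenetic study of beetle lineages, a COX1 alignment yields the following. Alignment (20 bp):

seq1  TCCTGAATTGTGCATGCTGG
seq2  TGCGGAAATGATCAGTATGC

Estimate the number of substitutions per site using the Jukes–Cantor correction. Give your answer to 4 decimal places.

0.6872

The sequences differ at 9 of 20 sites (2, 4, 8, 11, 12, 15, 16, 17, 20), so p = 9/20 = 0.45.
d = −(3/4) ln(1 − 4p/3) = −0.75 ln(1 − 0.6) = −0.75 ln(0.4)
  = −0.75 × (-0.916291) = 0.687218 substitutions/site.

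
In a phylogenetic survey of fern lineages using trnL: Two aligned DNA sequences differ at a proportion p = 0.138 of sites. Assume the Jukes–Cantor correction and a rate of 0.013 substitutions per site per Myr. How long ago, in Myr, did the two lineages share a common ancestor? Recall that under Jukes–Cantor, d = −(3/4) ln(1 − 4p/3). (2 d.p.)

5.87

d = −(3/4) ln(1 − 4p/3) = −0.75 ln(1 − 0.184) = −0.75 ln(0.816)
  = −0.75 × (-0.203341) = 0.152506 substitutions/site.
Under a molecular clock d = 2μt, so t = d/(2μ) = 0.152506 / (2 × 0.013) = 5.87 Myr.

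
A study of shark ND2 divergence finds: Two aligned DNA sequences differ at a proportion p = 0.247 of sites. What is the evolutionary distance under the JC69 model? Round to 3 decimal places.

d = −(3/4) ln(1 − 4p/3) = −0.75 ln(1 − 0.329333) = −0.75 ln(0.670667)
  = −0.75 × (-0.399483) = 0.299612 substitutions/site.

0.300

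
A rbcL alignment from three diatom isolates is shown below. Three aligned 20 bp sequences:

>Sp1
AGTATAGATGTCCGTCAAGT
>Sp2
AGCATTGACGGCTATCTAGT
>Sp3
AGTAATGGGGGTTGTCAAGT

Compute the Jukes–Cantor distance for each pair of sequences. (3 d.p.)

Sp1–Sp2: 7/20 sites differ → p = 0.35, d = −0.75 ln(1 − 0.466667) = 0.471457 ≈ 0.471.
Sp1–Sp3: 7/20 sites differ → p = 0.35, d = −0.75 ln(1 − 0.466667) = 0.471457 ≈ 0.471.
Sp2–Sp3: 7/20 sites differ → p = 0.35, d = −0.75 ln(1 − 0.466667) = 0.471457 ≈ 0.471.

d(Sp1,Sp2) = 0.471, d(Sp1,Sp3) = 0.471, d(Sp2,Sp3) = 0.471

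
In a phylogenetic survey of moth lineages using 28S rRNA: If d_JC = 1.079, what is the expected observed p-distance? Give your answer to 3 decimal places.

0.572

p = (3/4)(1 − e^(−4d/3)) = 0.75 × (1 − e^(-1.438667)) = 0.75 × (1 − 0.237244) = 0.572067.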